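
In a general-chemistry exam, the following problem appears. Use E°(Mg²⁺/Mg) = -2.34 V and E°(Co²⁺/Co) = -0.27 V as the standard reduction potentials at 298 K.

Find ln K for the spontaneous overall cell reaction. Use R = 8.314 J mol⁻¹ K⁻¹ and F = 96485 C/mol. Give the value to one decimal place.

Cathode: Co²⁺/Co; anode: Mg²⁺/Mg. E°cell = (-0.27) − (-2.34) = +2.07 V, with n = 2.
ΔG° = −nFE° = −RT ln K, so ln K = nFE°/(RT) = (2)(96485)(+2.07) / ((8.314)(298)) = 161.226.

161.2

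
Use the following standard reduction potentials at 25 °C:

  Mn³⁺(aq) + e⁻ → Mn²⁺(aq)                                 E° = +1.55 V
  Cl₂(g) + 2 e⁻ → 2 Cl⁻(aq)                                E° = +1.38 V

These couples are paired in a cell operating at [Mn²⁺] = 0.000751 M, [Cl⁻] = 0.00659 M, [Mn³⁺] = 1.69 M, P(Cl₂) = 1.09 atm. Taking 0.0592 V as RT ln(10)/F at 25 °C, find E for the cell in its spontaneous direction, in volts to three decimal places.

+0.238 V

Mn³⁺/Mn²⁺ is the cathode (higher E°), Cl₂/Cl⁻ the anode: E°cell = +1.55 − (+1.38) = +0.17 V, n = 2.
Overall: 2 Mn³⁺(aq) + 2 Cl⁻(aq) → 2 Mn²⁺(aq) + Cl₂(g)
Q = [Mn²⁺]^2·P(Cl₂) / ([Mn³⁺]^2·[Cl⁻]^2); log Q = -2.305.
E = E° − (0.0592/n) log Q = +0.17 − (0.0592/2)(-2.305) = +0.238 V.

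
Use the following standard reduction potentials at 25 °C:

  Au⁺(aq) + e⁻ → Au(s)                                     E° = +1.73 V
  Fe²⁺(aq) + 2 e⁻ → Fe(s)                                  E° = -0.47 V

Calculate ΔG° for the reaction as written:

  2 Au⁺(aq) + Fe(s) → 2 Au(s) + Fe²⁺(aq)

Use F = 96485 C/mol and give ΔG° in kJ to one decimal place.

As written, Au⁺/Au is reduced (cathode) and Fe²⁺/Fe is oxidised (anode), so E°cell = (+1.73) − (-0.47) = +2.20 V.
Balancing electrons gives n = 2.
ΔG° = −nFE° = −(2)(96485)(+2.20) = -424,534 J = -424.5 kJ.

-424.5 kJ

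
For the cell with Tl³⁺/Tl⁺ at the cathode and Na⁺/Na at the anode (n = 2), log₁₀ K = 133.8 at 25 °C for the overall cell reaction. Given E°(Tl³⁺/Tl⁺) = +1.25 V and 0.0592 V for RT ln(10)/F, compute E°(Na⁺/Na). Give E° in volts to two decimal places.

E°cell = (0.0592/n)·log K = (0.0592/2)(133.8) = +3.960 V.
Since Tl³⁺/Tl⁺ is the cathode and Na⁺/Na the anode, E°cell = E°(Tl³⁺/Tl⁺) − E°(Na⁺/Na).
So E°(Na⁺/Na) = E°(Tl³⁺/Tl⁺) − E°cell = (+1.25) − (+3.960) = -2.71 V.

-2.71 V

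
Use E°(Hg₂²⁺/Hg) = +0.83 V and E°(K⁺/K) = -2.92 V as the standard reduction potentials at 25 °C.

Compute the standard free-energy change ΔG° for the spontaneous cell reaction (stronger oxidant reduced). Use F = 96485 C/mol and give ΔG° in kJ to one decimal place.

Hg₂²⁺/Hg (E° = +0.83 V) is the cathode; K⁺/K (E° = -2.92 V) is the anode, so E°cell = +3.75 V.
Balancing electrons gives n = 2 (lcm of 2 and 1).
ΔG° = −nFE° = −(2)(96485)(+3.75) = -723,638 J = -723.6 kJ.

-723.6 kJ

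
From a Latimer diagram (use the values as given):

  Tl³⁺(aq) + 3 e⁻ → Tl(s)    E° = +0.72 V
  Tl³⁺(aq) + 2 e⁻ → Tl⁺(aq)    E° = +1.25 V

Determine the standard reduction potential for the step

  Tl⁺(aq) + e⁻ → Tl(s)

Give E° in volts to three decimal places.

-0.340 V

Sequential free energies add, so n₃E°₃ = n₁E°₁ + n₂E°₂.
With n₃ = 3, and the known step contributing 2×(+1.25) V, the unknown satisfies 1·E° = 3×(+0.72) − 2×(+1.25) = -0.340.
E° = -0.340 / 1 = -0.340 V.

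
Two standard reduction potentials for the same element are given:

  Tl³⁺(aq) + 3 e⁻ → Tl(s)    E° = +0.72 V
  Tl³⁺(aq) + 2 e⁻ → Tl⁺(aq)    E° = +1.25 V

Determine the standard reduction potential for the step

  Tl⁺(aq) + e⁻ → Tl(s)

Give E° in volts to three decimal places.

Sequential free energies add, so n₃E°₃ = n₁E°₁ + n₂E°₂.
With n₃ = 3, and the known step contributing 2×(+1.25) V, the unknown satisfies 1·E° = 3×(+0.72) − 2×(+1.25) = -0.340.
E° = -0.340 / 1 = -0.340 V.

-0.340 V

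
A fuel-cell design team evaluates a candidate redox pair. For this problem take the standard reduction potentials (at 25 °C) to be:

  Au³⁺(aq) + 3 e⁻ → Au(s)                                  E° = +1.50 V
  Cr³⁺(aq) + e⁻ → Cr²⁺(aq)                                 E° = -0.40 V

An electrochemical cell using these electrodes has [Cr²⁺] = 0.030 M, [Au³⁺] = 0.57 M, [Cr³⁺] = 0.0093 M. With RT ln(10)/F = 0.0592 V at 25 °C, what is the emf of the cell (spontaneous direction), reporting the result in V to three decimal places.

Au³⁺/Au is the cathode (higher E°), Cr³⁺/Cr²⁺ the anode: E°cell = +1.50 − (-0.40) = +1.90 V, n = 3.
Overall: Au³⁺(aq) + 3 Cr²⁺(aq) → Au(s) + 3 Cr³⁺(aq)
Q = [Cr³⁺]^3 / ([Au³⁺]·[Cr²⁺]^3); log Q = -1.282.
E = E° − (0.0592/n) log Q = +1.90 − (0.0592/3)(-1.282) = +1.925 V.

+1.925 V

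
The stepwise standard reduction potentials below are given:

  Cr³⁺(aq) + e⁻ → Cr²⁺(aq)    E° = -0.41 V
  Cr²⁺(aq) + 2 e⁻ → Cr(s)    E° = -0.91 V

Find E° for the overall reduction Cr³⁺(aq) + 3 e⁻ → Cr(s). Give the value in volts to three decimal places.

Standard free energies of sequential steps add: ΔG°₃ = ΔG°₁ + ΔG°₂, so n₃E°₃ = n₁E°₁ + n₂E°₂.
E°₃ = (1×-0.41 + 2×-0.91) / 3 = (-2.230) / 3 = -0.743 V.

-0.743 V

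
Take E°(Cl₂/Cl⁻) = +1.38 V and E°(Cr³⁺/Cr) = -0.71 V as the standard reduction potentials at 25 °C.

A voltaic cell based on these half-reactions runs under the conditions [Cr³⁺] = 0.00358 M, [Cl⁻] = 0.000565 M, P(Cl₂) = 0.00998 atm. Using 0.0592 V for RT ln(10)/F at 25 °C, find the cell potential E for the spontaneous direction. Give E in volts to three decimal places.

+2.271 V

Cl₂/Cl⁻ is the cathode (higher E°), Cr³⁺/Cr the anode: E°cell = +1.38 − (-0.71) = +2.09 V, n = 6.
Overall: 3 Cl₂(g) + 2 Cr(s) → 6 Cl⁻(aq) + 2 Cr³⁺(aq)
Q = [Cl⁻]^6·[Cr³⁺]^2 / (P(Cl₂)^3); log Q = -18.377.
E = E° − (0.0592/n) log Q = +2.09 − (0.0592/6)(-18.377) = +2.271 V.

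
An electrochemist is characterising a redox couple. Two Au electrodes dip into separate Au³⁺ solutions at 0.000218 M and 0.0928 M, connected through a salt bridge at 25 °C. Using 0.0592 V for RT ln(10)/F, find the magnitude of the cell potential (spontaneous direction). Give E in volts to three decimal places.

+0.052 V

For a concentration cell E°cell = 0. The 0.0928 M side is the cathode (reduction is favoured where [Au³⁺] is higher).
With n = 3, E = −(0.0592/3) log([Au³⁺]ₐₙ/[Au³⁺]꜀ₐₜ) = −(0.0592/3) log(0.000218/0.0928) = −(0.0592/3)(-2.629) = +0.052 V.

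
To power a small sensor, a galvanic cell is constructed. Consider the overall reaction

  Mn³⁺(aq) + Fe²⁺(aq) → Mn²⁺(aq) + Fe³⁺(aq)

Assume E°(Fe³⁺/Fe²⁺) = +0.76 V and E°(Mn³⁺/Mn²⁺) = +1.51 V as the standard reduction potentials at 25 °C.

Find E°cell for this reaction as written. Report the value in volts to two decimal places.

+0.75 V

The Mn³⁺/Mn²⁺ couple has the higher reduction potential, so it is the cathode; Fe³⁺/Fe²⁺ is oxidised at the anode.
E°cell = E°(cathode) − E°(anode) = (+1.51) − (+0.76) = +0.75 V.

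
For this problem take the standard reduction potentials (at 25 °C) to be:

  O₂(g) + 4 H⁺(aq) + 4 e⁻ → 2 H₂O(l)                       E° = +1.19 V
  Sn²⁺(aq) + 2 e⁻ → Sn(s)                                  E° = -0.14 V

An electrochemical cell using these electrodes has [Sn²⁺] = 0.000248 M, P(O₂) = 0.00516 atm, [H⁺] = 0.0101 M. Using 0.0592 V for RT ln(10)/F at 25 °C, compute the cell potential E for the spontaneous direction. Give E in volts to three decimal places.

O₂/H₂O is the cathode (higher E°), Sn²⁺/Sn the anode: E°cell = +1.19 − (-0.14) = +1.33 V, n = 4.
Overall: O₂(g) + 4 H⁺(aq) + 2 Sn(s) → 2 H₂O(l) + 2 Sn²⁺(aq)
Q = [Sn²⁺]^2 / (P(O₂)·[H⁺]^4); log Q = 3.059.
E = E° − (0.0592/n) log Q = +1.33 − (0.0592/4)(3.059) = +1.285 V.

+1.285 V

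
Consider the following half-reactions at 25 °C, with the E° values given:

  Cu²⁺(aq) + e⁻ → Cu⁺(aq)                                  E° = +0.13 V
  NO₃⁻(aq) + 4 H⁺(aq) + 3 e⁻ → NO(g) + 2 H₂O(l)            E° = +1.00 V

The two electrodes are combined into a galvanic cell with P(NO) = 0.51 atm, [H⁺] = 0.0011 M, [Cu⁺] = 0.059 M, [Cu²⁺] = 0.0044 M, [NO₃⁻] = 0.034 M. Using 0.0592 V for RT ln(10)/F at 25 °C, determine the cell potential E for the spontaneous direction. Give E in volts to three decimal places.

+0.680 V

NO₃⁻/NO is the cathode (higher E°), Cu²⁺/Cu⁺ the anode: E°cell = +1.00 − (+0.13) = +0.87 V, n = 3.
Overall: NO₃⁻(aq) + 4 H⁺(aq) + 3 Cu⁺(aq) → NO(g) + 2 H₂O(l) + 3 Cu²⁺(aq)
Q = P(NO)·[Cu²⁺]^3 / ([NO₃⁻]·[H⁺]^4·[Cu⁺]^3); log Q = 9.628.
E = E° − (0.0592/n) log Q = +0.87 − (0.0592/3)(9.628) = +0.680 V.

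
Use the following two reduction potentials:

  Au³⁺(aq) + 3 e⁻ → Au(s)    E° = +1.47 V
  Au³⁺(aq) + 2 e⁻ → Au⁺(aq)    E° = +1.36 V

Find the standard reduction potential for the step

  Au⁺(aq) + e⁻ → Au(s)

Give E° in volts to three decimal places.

+1.690 V

Sequential free energies add, so n₃E°₃ = n₁E°₁ + n₂E°₂.
With n₃ = 3, and the known step contributing 2×(+1.36) V, the unknown satisfies 1·E° = 3×(+1.47) − 2×(+1.36) = +1.690.
E° = +1.690 / 1 = +1.690 V.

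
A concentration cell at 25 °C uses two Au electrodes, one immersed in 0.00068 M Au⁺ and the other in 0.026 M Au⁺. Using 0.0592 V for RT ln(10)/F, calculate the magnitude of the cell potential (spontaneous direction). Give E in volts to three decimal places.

+0.094 V

For a concentration cell E°cell = 0. The 0.026 M side is the cathode (reduction is favoured where [Au⁺] is higher).
With n = 1, E = −(0.0592/1) log([Au⁺]ₐₙ/[Au⁺]꜀ₐₜ) = −(0.0592/1) log(0.00068/0.026) = −(0.0592/1)(-1.582) = +0.094 V.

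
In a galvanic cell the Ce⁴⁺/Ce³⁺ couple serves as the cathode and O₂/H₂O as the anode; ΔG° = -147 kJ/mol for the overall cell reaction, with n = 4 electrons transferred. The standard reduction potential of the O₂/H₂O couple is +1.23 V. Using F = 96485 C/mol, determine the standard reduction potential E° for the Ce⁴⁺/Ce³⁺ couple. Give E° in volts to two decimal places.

E°cell = −ΔG°/(nF) = −(-147×10³)/((4)(96485)) = +0.381 V.
Since Ce⁴⁺/Ce³⁺ is the cathode and O₂/H₂O the anode, E°cell = E°(Ce⁴⁺/Ce³⁺) − E°(O₂/H₂O).
So E°(Ce⁴⁺/Ce³⁺) = E°cell + E°(O₂/H₂O) = +0.381 + (+1.23) = +1.61 V.

+1.61 V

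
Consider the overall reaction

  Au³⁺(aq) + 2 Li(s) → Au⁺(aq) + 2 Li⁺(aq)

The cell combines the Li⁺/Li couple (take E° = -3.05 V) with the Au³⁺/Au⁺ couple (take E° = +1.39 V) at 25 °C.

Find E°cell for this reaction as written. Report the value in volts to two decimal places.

+4.44 V

The Au³⁺/Au⁺ couple has the higher reduction potential, so it is the cathode; Li⁺/Li is oxidised at the anode.
E°cell = E°(cathode) − E°(anode) = (+1.39) − (-3.05) = +4.44 V.
Since E°cell > 0, the reaction is spontaneous under standard conditions.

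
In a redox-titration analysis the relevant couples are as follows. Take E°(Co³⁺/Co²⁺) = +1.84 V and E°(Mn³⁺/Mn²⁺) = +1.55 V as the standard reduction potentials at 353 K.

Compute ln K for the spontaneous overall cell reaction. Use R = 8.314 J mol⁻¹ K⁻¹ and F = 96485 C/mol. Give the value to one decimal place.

Cathode: Co³⁺/Co²⁺; anode: Mn³⁺/Mn²⁺. E°cell = (+1.84) − (+1.55) = +0.29 V, with n = 1.
ΔG° = −nFE° = −RT ln K, so ln K = nFE°/(RT) = (1)(96485)(+0.29) / ((8.314)(353)) = 9.534.

9.5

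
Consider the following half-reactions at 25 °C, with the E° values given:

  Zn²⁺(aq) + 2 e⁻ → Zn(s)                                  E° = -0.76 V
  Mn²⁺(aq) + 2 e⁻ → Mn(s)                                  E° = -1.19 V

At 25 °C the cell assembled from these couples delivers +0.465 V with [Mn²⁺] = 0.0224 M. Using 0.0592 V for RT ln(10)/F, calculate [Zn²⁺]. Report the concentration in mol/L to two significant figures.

Zn²⁺/Zn is the cathode, Mn²⁺/Mn the anode: E°cell = +0.43 V, n = 2.
Overall reaction: Zn²⁺(aq) + Mn(s) → Zn(s) + Mn²⁺(aq); Q = [Mn²⁺]^1/[Zn²⁺]^1.
From E = E° − (0.0592/n) log Q: log Q = (E° − E)·n/0.0592 = (+0.43 − (+0.465))·2/0.0592 = -1.1824.
So 1·log[Zn²⁺] = 1·log(0.0224) − log Q = -1.6498 − (-1.1824) = -0.4674; [Zn²⁺] = 10^(-0.4674) ≈ 0.34 M.

0.34 M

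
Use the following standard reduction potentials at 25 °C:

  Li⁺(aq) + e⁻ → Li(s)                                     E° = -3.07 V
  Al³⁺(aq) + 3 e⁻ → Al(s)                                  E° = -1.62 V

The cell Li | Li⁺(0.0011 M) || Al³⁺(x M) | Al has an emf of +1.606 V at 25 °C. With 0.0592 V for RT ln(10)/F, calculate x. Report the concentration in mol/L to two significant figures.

0.11 M

Al³⁺/Al is the cathode, Li⁺/Li the anode: E°cell = +1.45 V, n = 3.
Overall reaction: Al³⁺(aq) + 3 Li(s) → Al(s) + 3 Li⁺(aq); Q = [Li⁺]^3/[Al³⁺]^1.
From E = E° − (0.0592/n) log Q: log Q = (E° − E)·n/0.0592 = (+1.45 − (+1.606))·3/0.0592 = -7.9054.
So 1·log[Al³⁺] = 3·log(0.0011) − log Q = -8.8758 − (-7.9054) = -0.9704; [Al³⁺] = 10^(-0.9704) ≈ 0.11 M.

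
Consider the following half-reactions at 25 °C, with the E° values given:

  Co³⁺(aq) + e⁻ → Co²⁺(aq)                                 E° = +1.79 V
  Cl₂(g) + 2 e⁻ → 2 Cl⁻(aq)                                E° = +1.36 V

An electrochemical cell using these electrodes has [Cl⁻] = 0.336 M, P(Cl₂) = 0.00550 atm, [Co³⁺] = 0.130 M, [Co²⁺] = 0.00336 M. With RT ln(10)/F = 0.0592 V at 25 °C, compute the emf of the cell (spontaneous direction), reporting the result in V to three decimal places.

Co³⁺/Co²⁺ is the cathode (higher E°), Cl₂/Cl⁻ the anode: E°cell = +1.79 − (+1.36) = +0.43 V, n = 2.
Overall: 2 Co³⁺(aq) + 2 Cl⁻(aq) → 2 Co²⁺(aq) + Cl₂(g)
Q = [Co²⁺]^2·P(Cl₂) / ([Co³⁺]^2·[Cl⁻]^2); log Q = -4.488.
E = E° − (0.0592/n) log Q = +0.43 − (0.0592/2)(-4.488) = +0.563 V.

+0.563 V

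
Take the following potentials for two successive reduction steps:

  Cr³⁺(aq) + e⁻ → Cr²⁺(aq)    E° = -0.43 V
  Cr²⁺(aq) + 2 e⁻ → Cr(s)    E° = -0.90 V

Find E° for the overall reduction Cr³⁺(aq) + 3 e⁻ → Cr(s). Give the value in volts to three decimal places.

-0.743 V

Since ΔG° = −nFE° is additive over sequential reductions, n₃E°₃ = n₁E°₁ + n₂E°₂.
E°₃ = (1×-0.43 + 2×-0.90) / 3 = (-2.230) / 3 = -0.743 V.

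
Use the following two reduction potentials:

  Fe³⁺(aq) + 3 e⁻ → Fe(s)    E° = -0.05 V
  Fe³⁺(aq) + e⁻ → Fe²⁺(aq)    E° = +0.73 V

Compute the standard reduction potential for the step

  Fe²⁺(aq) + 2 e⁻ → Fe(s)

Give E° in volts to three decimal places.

Sequential free energies add, so n₃E°₃ = n₁E°₁ + n₂E°₂.
With n₃ = 3, and the known step contributing 1×(+0.73) V, the unknown satisfies 2·E° = 3×(-0.05) − 1×(+0.73) = -0.880.
E° = -0.880 / 2 = -0.440 V.

-0.440 V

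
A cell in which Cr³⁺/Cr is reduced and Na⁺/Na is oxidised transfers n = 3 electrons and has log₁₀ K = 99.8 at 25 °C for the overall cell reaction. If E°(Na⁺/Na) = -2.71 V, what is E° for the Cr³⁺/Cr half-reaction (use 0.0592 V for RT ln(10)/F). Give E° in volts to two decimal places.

-0.74 V

E°cell = (0.0592/n)·log K = (0.0592/3)(99.8) = +1.969 V.
Since Cr³⁺/Cr is the cathode and Na⁺/Na the anode, E°cell = E°(Cr³⁺/Cr) − E°(Na⁺/Na).
So E°(Cr³⁺/Cr) = E°cell + E°(Na⁺/Na) = +1.969 + (-2.71) = -0.74 V.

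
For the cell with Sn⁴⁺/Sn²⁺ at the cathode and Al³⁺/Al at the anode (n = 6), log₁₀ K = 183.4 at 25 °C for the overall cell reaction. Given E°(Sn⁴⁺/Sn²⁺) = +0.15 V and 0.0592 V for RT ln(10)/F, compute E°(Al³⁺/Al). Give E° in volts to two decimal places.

-1.66 V

E°cell = (0.0592/n)·log K = (0.0592/6)(183.4) = +1.810 V.
Since Sn⁴⁺/Sn²⁺ is the cathode and Al³⁺/Al the anode, E°cell = E°(Sn⁴⁺/Sn²⁺) − E°(Al³⁺/Al).
So E°(Al³⁺/Al) = E°(Sn⁴⁺/Sn²⁺) − E°cell = (+0.15) − (+1.810) = -1.66 V.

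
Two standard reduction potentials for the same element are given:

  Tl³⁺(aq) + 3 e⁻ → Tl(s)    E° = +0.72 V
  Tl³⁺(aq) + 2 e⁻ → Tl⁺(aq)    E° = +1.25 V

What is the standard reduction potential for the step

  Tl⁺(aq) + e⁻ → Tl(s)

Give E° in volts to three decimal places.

Sequential free energies add, so n₃E°₃ = n₁E°₁ + n₂E°₂.
With n₃ = 3, and the known step contributing 2×(+1.25) V, the unknown satisfies 1·E° = 3×(+0.72) − 2×(+1.25) = -0.340.
E° = -0.340 / 1 = -0.340 V.

-0.340 V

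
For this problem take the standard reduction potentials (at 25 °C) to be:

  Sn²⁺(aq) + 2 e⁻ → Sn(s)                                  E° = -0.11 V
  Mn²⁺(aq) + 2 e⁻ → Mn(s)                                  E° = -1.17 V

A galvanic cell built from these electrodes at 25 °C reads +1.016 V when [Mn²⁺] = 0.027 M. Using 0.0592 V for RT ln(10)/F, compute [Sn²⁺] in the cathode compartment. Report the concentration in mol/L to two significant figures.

0.00088 M

Sn²⁺/Sn is the cathode, Mn²⁺/Mn the anode: E°cell = +1.06 V, n = 2.
Overall reaction: Sn²⁺(aq) + Mn(s) → Sn(s) + Mn²⁺(aq); Q = [Mn²⁺]^1/[Sn²⁺]^1.
From E = E° − (0.0592/n) log Q: log Q = (E° − E)·n/0.0592 = (+1.06 − (+1.016))·2/0.0592 = 1.4865.
So 1·log[Sn²⁺] = 1·log(0.027) − log Q = -1.5686 − (1.4865) = -3.0551; [Sn²⁺] = 10^(-3.0551) ≈ 0.00088 M.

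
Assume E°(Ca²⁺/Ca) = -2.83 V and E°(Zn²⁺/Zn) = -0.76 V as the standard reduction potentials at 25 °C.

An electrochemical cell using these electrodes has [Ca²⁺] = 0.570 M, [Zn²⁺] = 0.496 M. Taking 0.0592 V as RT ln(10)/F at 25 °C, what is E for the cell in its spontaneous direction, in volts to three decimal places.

+2.068 V

Zn²⁺/Zn is the cathode (higher E°), Ca²⁺/Ca the anode: E°cell = -0.76 − (-2.83) = +2.07 V, n = 2.
Overall: Zn²⁺(aq) + Ca(s) → Zn(s) + Ca²⁺(aq)
Q = [Ca²⁺] / ([Zn²⁺]); log Q = 0.060.
E = E° − (0.0592/n) log Q = +2.07 − (0.0592/2)(0.060) = +2.068 V.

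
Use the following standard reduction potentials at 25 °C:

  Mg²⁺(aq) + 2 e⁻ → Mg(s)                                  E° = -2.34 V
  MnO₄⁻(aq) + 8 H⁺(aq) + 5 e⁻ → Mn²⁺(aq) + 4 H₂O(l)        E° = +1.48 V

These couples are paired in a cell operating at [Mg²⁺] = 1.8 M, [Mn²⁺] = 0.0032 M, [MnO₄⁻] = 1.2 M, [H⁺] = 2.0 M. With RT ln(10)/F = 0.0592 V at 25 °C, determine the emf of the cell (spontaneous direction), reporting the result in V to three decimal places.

MnO₄⁻/Mn²⁺ is the cathode (higher E°), Mg²⁺/Mg the anode: E°cell = +1.48 − (-2.34) = +3.82 V, n = 10.
Overall: 2 MnO₄⁻(aq) + 16 H⁺(aq) + 5 Mg(s) → 2 Mn²⁺(aq) + 8 H₂O(l) + 5 Mg²⁺(aq)
Q = [Mn²⁺]^2·[Mg²⁺]^5 / ([MnO₄⁻]^2·[H⁺]^16); log Q = -8.688.
E = E° − (0.0592/n) log Q = +3.82 − (0.0592/10)(-8.688) = +3.871 V.

+3.871 V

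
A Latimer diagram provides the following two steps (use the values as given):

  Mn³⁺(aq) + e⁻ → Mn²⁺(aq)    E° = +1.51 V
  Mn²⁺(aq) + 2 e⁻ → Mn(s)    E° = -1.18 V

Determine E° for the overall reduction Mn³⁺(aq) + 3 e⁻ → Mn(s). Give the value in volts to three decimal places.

Standard free energies of sequential steps add: ΔG°₃ = ΔG°₁ + ΔG°₂, so n₃E°₃ = n₁E°₁ + n₂E°₂.
E°₃ = (1×+1.51 + 2×-1.18) / 3 = (-0.850) / 3 = -0.283 V.

-0.283 V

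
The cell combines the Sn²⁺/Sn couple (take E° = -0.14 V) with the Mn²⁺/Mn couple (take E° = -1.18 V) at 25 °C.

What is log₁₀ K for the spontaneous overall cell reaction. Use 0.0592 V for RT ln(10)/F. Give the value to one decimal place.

35.1

Cathode: Sn²⁺/Sn; anode: Mn²⁺/Mn. E°cell = +1.04 V, n = 2.
log K = nE°cell / 0.0592 = (2)(+1.04) / 0.0592 = 35.1.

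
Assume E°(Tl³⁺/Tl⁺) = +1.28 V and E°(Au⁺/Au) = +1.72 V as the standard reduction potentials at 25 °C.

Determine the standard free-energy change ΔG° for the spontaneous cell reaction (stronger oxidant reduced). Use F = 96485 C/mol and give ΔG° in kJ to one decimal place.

Au⁺/Au (E° = +1.72 V) is the cathode; Tl³⁺/Tl⁺ (E° = +1.28 V) is the anode, so E°cell = +0.44 V.
Balancing electrons gives n = 2 (lcm of 1 and 2).
ΔG° = −nFE° = −(2)(96485)(+0.44) = -84,907 J = -84.9 kJ.

-84.9 kJ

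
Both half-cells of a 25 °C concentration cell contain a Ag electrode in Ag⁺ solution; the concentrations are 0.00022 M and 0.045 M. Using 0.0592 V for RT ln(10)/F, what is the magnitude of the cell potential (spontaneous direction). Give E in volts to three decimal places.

For a concentration cell E°cell = 0. The 0.045 M side is the cathode (reduction is favoured where [Ag⁺] is higher).
With n = 1, E = −(0.0592/1) log([Ag⁺]ₐₙ/[Ag⁺]꜀ₐₜ) = −(0.0592/1) log(0.00022/0.045) = −(0.0592/1)(-2.311) = +0.137 V.

+0.137 V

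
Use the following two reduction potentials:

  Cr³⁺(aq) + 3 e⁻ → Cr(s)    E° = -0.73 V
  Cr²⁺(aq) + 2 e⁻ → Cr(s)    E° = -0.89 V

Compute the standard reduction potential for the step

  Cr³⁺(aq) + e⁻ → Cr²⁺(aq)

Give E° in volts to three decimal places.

-0.410 V

Sequential free energies add, so n₃E°₃ = n₁E°₁ + n₂E°₂.
With n₃ = 3, and the known step contributing 2×(-0.89) V, the unknown satisfies 1·E° = 3×(-0.73) − 2×(-0.89) = -0.410.
E° = -0.410 / 1 = -0.410 V.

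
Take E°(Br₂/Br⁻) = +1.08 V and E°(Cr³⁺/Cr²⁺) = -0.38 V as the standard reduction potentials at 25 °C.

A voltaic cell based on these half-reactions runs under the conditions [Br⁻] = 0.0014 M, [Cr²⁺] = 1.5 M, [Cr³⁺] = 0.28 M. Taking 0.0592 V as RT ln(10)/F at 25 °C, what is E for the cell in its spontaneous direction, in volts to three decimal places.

Br₂/Br⁻ is the cathode (higher E°), Cr³⁺/Cr²⁺ the anode: E°cell = +1.08 − (-0.38) = +1.46 V, n = 2.
Overall: Br₂(l) + 2 Cr²⁺(aq) → 2 Br⁻(aq) + 2 Cr³⁺(aq)
Q = [Br⁻]^2·[Cr³⁺]^2 / ([Cr²⁺]^2); log Q = -7.166.
E = E° − (0.0592/n) log Q = +1.46 − (0.0592/2)(-7.166) = +1.672 V.

+1.672 V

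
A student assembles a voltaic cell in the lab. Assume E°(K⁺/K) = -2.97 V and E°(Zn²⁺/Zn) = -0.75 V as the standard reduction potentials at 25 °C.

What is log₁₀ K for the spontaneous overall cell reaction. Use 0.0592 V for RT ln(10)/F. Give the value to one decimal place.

Cathode: Zn²⁺/Zn; anode: K⁺/K. E°cell = +2.22 V, n = 2.
log K = nE°cell / 0.0592 = (2)(+2.22) / 0.0592 = 75.0.

75.0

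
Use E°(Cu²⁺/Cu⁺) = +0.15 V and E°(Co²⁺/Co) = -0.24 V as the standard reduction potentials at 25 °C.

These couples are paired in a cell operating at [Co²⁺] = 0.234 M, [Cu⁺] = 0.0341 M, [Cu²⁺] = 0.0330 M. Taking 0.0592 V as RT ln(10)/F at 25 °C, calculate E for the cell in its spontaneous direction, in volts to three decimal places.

+0.408 V

Cu²⁺/Cu⁺ is the cathode (higher E°), Co²⁺/Co the anode: E°cell = +0.15 − (-0.24) = +0.39 V, n = 2.
Overall: 2 Cu²⁺(aq) + Co(s) → 2 Cu⁺(aq) + Co²⁺(aq)
Q = [Cu⁺]^2·[Co²⁺] / ([Cu²⁺]^2); log Q = -0.602.
E = E° − (0.0592/n) log Q = +0.39 − (0.0592/2)(-0.602) = +0.408 V.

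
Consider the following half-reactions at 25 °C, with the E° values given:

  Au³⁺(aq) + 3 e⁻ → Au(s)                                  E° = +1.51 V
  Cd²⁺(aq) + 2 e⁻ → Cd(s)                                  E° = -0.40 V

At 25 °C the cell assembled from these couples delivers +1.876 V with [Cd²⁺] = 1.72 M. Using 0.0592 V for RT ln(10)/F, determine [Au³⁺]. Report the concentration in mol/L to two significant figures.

0.043 M

Au³⁺/Au is the cathode, Cd²⁺/Cd the anode: E°cell = +1.91 V, n = 6.
Overall reaction: 2 Au³⁺(aq) + 3 Cd(s) → 2 Au(s) + 3 Cd²⁺(aq); Q = [Cd²⁺]^3/[Au³⁺]^2.
From E = E° − (0.0592/n) log Q: log Q = (E° − E)·n/0.0592 = (+1.91 − (+1.876))·6/0.0592 = 3.4459.
So 2·log[Au³⁺] = 3·log(1.72) − log Q = 0.7066 − (3.4459) = -2.7393; log[Au³⁺] = -2.7393 / 2 = -1.3697; [Au³⁺] = 10^(-1.3697) ≈ 0.043 M.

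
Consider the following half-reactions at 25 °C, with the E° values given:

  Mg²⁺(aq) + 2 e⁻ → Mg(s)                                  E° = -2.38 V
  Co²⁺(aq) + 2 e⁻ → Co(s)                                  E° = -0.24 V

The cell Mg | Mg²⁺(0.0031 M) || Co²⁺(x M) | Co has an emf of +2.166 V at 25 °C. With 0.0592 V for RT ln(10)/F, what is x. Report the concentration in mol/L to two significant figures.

Co²⁺/Co is the cathode, Mg²⁺/Mg the anode: E°cell = +2.14 V, n = 2.
Overall reaction: Co²⁺(aq) + Mg(s) → Co(s) + Mg²⁺(aq); Q = [Mg²⁺]^1/[Co²⁺]^1.
From E = E° − (0.0592/n) log Q: log Q = (E° − E)·n/0.0592 = (+2.14 − (+2.166))·2/0.0592 = -0.8784.
So 1·log[Co²⁺] = 1·log(0.0031) − log Q = -2.5086 − (-0.8784) = -1.6302; [Co²⁺] = 10^(-1.6302) ≈ 0.023 M.

0.023 M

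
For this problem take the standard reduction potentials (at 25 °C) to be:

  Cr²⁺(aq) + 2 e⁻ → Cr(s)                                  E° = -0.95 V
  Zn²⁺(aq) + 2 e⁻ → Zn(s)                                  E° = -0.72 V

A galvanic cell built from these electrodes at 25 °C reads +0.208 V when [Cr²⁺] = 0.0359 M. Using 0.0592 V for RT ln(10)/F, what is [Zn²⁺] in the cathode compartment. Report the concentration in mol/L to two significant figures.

0.0065 M

Zn²⁺/Zn is the cathode, Cr²⁺/Cr the anode: E°cell = +0.23 V, n = 2.
Overall reaction: Zn²⁺(aq) + Cr(s) → Zn(s) + Cr²⁺(aq); Q = [Cr²⁺]^1/[Zn²⁺]^1.
From E = E° − (0.0592/n) log Q: log Q = (E° − E)·n/0.0592 = (+0.23 − (+0.208))·2/0.0592 = 0.7432.
So 1·log[Zn²⁺] = 1·log(0.0359) − log Q = -1.4449 − (0.7432) = -2.1881; [Zn²⁺] = 10^(-2.1881) ≈ 0.0065 M.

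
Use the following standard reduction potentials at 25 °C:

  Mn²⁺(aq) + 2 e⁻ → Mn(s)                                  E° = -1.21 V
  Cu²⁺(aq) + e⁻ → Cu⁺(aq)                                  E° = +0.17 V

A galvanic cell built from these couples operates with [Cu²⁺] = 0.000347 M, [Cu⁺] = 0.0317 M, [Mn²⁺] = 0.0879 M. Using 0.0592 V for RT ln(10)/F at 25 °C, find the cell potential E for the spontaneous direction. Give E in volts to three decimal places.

Cu²⁺/Cu⁺ is the cathode (higher E°), Mn²⁺/Mn the anode: E°cell = +0.17 − (-1.21) = +1.38 V, n = 2.
Overall: 2 Cu²⁺(aq) + Mn(s) → 2 Cu⁺(aq) + Mn²⁺(aq)
Q = [Cu⁺]^2·[Mn²⁺] / ([Cu²⁺]^2); log Q = 2.865.
E = E° − (0.0592/n) log Q = +1.38 − (0.0592/2)(2.865) = +1.295 V.

+1.295 V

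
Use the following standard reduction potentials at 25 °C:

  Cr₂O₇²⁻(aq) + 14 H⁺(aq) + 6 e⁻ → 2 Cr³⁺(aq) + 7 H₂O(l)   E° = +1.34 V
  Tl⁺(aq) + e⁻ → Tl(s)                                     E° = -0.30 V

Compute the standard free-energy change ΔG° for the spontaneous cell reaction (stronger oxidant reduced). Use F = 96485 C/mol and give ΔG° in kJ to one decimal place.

Cr₂O₇²⁻/Cr³⁺ (E° = +1.34 V) is the cathode; Tl⁺/Tl (E° = -0.30 V) is the anode, so E°cell = +1.64 V.
Balancing electrons gives n = 6 (lcm of 6 and 1).
ΔG° = −nFE° = −(6)(96485)(+1.64) = -949,412 J = -949.4 kJ.

-949.4 kJ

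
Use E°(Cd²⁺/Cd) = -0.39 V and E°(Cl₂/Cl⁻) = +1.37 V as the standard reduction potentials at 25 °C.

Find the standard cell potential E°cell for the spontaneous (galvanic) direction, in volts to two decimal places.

+1.76 V

The Cl₂/Cl⁻ couple has the higher reduction potential, so it is the cathode; Cd²⁺/Cd is oxidised at the anode.
E°cell = E°(cathode) − E°(anode) = (+1.37) − (-0.39) = +1.76 V.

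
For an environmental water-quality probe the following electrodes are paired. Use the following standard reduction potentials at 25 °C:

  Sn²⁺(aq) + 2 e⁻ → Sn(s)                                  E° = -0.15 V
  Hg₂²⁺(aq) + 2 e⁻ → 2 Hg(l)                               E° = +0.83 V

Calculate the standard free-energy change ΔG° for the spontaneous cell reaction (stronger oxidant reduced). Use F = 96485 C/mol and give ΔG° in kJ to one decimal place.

-189.1 kJ

Hg₂²⁺/Hg (E° = +0.83 V) is the cathode; Sn²⁺/Sn (E° = -0.15 V) is the anode, so E°cell = +0.98 V.
Balancing electrons gives n = 2 (lcm of 2 and 2).
ΔG° = −nFE° = −(2)(96485)(+0.98) = -189,111 J = -189.1 kJ.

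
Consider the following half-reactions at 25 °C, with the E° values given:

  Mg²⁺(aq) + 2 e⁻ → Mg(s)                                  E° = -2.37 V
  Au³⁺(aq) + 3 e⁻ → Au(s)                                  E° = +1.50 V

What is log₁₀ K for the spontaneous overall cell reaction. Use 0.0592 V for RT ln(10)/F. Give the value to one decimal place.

Cathode: Au³⁺/Au; anode: Mg²⁺/Mg. E°cell = +3.87 V, n = 6.
log K = nE°cell / 0.0592 = (6)(+3.87) / 0.0592 = 392.2.

392.2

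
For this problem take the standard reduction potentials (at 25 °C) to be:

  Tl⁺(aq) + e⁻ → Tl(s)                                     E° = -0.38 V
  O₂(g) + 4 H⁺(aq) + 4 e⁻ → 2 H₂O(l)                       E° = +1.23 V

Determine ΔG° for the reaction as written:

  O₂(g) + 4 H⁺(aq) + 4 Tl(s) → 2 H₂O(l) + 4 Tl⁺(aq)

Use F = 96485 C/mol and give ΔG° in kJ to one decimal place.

-621.4 kJ

As written, O₂/H₂O is reduced (cathode) and Tl⁺/Tl is oxidised (anode), so E°cell = (+1.23) − (-0.38) = +1.61 V.
Balancing electrons gives n = 4.
ΔG° = −nFE° = −(4)(96485)(+1.61) = -621,363 J = -621.4 kJ.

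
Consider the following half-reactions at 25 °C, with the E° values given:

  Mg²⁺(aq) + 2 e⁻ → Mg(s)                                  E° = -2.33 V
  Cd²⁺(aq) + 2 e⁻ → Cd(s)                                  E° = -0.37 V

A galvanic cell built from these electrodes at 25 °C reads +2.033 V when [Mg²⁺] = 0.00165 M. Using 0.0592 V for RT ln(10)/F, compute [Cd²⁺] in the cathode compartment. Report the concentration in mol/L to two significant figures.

0.48 M

Cd²⁺/Cd is the cathode, Mg²⁺/Mg the anode: E°cell = +1.96 V, n = 2.
Overall reaction: Cd²⁺(aq) + Mg(s) → Cd(s) + Mg²⁺(aq); Q = [Mg²⁺]^1/[Cd²⁺]^1.
From E = E° − (0.0592/n) log Q: log Q = (E° − E)·n/0.0592 = (+1.96 − (+2.033))·2/0.0592 = -2.4662.
So 1·log[Cd²⁺] = 1·log(0.00165) − log Q = -2.7825 − (-2.4662) = -0.3163; [Cd²⁺] = 10^(-0.3163) ≈ 0.48 M.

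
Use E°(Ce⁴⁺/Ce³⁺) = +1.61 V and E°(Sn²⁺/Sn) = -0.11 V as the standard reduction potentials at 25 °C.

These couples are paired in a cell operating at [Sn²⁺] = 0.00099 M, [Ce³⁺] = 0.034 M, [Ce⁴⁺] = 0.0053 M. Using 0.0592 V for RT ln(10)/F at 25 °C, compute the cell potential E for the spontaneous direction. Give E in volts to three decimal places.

+1.761 V

Ce⁴⁺/Ce³⁺ is the cathode (higher E°), Sn²⁺/Sn the anode: E°cell = +1.61 − (-0.11) = +1.72 V, n = 2.
Overall: 2 Ce⁴⁺(aq) + Sn(s) → 2 Ce³⁺(aq) + Sn²⁺(aq)
Q = [Ce³⁺]^2·[Sn²⁺] / ([Ce⁴⁺]^2); log Q = -1.390.
E = E° − (0.0592/n) log Q = +1.72 − (0.0592/2)(-1.390) = +1.761 V.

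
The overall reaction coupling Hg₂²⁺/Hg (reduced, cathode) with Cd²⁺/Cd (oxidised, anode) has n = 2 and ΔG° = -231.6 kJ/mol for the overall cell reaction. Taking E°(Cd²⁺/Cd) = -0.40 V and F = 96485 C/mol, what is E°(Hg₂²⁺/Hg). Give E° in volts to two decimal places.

E°cell = −ΔG°/(nF) = −(-231.6×10³)/((2)(96485)) = +1.200 V.
Since Hg₂²⁺/Hg is the cathode and Cd²⁺/Cd the anode, E°cell = E°(Hg₂²⁺/Hg) − E°(Cd²⁺/Cd).
So E°(Hg₂²⁺/Hg) = E°cell + E°(Cd²⁺/Cd) = +1.200 + (-0.40) = +0.80 V.

+0.80 V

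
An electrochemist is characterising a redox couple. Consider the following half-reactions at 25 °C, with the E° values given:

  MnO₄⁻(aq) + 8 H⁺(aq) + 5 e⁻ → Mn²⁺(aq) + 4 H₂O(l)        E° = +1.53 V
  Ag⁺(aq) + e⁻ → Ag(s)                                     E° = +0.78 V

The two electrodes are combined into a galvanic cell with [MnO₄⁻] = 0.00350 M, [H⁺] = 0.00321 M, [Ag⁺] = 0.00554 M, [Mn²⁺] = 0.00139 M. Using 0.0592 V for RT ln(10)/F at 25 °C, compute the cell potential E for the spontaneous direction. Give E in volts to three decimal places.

+0.652 V

MnO₄⁻/Mn²⁺ is the cathode (higher E°), Ag⁺/Ag the anode: E°cell = +1.53 − (+0.78) = +0.75 V, n = 5.
Overall: MnO₄⁻(aq) + 8 H⁺(aq) + 5 Ag(s) → Mn²⁺(aq) + 4 H₂O(l) + 5 Ag⁺(aq)
Q = [Mn²⁺]·[Ag⁺]^5 / ([MnO₄⁻]·[H⁺]^8); log Q = 8.264.
E = E° − (0.0592/n) log Q = +0.75 − (0.0592/5)(8.264) = +0.652 V.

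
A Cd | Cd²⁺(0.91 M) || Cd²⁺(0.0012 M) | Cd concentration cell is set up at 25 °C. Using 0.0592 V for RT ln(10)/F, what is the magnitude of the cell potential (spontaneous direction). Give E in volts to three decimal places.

+0.085 V

For a concentration cell E°cell = 0. The 0.91 M side is the cathode (reduction is favoured where [Cd²⁺] is higher).
With n = 2, E = −(0.0592/2) log([Cd²⁺]ₐₙ/[Cd²⁺]꜀ₐₜ) = −(0.0592/2) log(0.0012/0.91) = −(0.0592/2)(-2.880) = +0.085 V.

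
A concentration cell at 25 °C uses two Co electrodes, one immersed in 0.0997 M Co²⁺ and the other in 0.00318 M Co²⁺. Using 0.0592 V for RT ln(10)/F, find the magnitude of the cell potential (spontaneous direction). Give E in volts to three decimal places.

+0.044 V

For a concentration cell E°cell = 0. The 0.0997 M side is the cathode (reduction is favoured where [Co²⁺] is higher).
With n = 2, E = −(0.0592/2) log([Co²⁺]ₐₙ/[Co²⁺]꜀ₐₜ) = −(0.0592/2) log(0.00318/0.0997) = −(0.0592/2)(-1.496) = +0.044 V.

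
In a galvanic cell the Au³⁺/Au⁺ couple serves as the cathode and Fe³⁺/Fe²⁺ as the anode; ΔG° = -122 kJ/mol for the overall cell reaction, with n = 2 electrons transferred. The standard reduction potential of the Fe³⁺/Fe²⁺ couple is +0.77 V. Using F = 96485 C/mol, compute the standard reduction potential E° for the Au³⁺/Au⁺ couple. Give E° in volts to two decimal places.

E°cell = −ΔG°/(nF) = −(-122×10³)/((2)(96485)) = +0.632 V.
Since Au³⁺/Au⁺ is the cathode and Fe³⁺/Fe²⁺ the anode, E°cell = E°(Au³⁺/Au⁺) − E°(Fe³⁺/Fe²⁺).
So E°(Au³⁺/Au⁺) = E°cell + E°(Fe³⁺/Fe²⁺) = +0.632 + (+0.77) = +1.40 V.

+1.40 V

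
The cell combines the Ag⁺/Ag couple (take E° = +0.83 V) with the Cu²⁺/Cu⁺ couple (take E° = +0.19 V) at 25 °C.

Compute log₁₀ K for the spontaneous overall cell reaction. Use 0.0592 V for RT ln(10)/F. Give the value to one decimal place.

10.8

Cathode: Ag⁺/Ag; anode: Cu²⁺/Cu⁺. E°cell = +0.64 V, n = 1.
log K = nE°cell / 0.0592 = (1)(+0.64) / 0.0592 = 10.8.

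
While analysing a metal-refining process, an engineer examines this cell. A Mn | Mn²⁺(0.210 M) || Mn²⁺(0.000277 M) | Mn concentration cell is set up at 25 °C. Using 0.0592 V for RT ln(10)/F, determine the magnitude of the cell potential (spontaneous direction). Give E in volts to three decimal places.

For a concentration cell E°cell = 0. The 0.210 M side is the cathode (reduction is favoured where [Mn²⁺] is higher).
With n = 2, E = −(0.0592/2) log([Mn²⁺]ₐₙ/[Mn²⁺]꜀ₐₜ) = −(0.0592/2) log(0.000277/0.21) = −(0.0592/2)(-2.880) = +0.085 V.

+0.085 V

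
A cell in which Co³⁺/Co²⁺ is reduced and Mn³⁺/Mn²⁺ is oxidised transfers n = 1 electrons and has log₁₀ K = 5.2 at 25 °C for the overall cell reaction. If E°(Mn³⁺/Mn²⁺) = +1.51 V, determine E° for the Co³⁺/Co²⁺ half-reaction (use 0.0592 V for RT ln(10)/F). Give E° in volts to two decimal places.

E°cell = (0.0592/n)·log K = (0.0592/1)(5.2) = +0.308 V.
Since Co³⁺/Co²⁺ is the cathode and Mn³⁺/Mn²⁺ the anode, E°cell = E°(Co³⁺/Co²⁺) − E°(Mn³⁺/Mn²⁺).
So E°(Co³⁺/Co²⁺) = E°cell + E°(Mn³⁺/Mn²⁺) = +0.308 + (+1.51) = +1.82 V.

+1.82 V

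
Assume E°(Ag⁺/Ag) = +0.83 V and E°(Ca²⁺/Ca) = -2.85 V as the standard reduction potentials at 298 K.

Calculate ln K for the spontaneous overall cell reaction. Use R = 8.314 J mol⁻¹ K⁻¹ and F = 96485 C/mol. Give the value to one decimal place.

286.6

Cathode: Ag⁺/Ag; anode: Ca²⁺/Ca. E°cell = (+0.83) − (-2.85) = +3.68 V, with n = 2.
ΔG° = −nFE° = −RT ln K, so ln K = nFE°/(RT) = (2)(96485)(+3.68) / ((8.314)(298)) = 286.623.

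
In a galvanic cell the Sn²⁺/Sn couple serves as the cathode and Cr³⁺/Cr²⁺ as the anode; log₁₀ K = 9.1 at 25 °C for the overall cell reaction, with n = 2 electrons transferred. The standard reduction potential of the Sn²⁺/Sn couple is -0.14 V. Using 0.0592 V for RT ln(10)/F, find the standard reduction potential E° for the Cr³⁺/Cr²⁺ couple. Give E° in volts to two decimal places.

E°cell = (0.0592/n)·log K = (0.0592/2)(9.1) = +0.269 V.
Since Sn²⁺/Sn is the cathode and Cr³⁺/Cr²⁺ the anode, E°cell = E°(Sn²⁺/Sn) − E°(Cr³⁺/Cr²⁺).
So E°(Cr³⁺/Cr²⁺) = E°(Sn²⁺/Sn) − E°cell = (-0.14) − (+0.269) = -0.41 V.

-0.41 V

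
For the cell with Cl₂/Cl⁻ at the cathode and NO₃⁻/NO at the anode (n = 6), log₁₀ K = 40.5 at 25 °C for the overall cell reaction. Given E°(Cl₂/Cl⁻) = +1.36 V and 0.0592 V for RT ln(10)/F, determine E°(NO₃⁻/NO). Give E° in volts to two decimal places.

+0.96 V

E°cell = (0.0592/n)·log K = (0.0592/6)(40.5) = +0.400 V.
Since Cl₂/Cl⁻ is the cathode and NO₃⁻/NO the anode, E°cell = E°(Cl₂/Cl⁻) − E°(NO₃⁻/NO).
So E°(NO₃⁻/NO) = E°(Cl₂/Cl⁻) − E°cell = (+1.36) − (+0.400) = +0.96 V.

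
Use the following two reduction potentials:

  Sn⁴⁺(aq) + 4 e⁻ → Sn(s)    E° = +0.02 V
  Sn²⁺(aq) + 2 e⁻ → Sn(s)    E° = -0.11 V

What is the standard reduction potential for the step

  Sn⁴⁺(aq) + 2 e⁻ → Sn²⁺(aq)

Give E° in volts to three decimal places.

+0.150 V

Sequential free energies add, so n₃E°₃ = n₁E°₁ + n₂E°₂.
With n₃ = 4, and the known step contributing 2×(-0.11) V, the unknown satisfies 2·E° = 4×(+0.02) − 2×(-0.11) = +0.300.
E° = +0.300 / 2 = +0.150 V.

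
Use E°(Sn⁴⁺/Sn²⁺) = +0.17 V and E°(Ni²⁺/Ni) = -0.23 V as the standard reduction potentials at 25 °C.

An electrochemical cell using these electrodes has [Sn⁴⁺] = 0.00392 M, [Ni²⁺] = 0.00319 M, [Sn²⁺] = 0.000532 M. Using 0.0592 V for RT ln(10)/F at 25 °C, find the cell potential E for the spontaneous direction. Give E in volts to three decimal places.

Sn⁴⁺/Sn²⁺ is the cathode (higher E°), Ni²⁺/Ni the anode: E°cell = +0.17 − (-0.23) = +0.40 V, n = 2.
Overall: Sn⁴⁺(aq) + Ni(s) → Sn²⁺(aq) + Ni²⁺(aq)
Q = [Sn²⁺]·[Ni²⁺] / ([Sn⁴⁺]); log Q = -3.364.
E = E° − (0.0592/n) log Q = +0.40 − (0.0592/2)(-3.364) = +0.500 V.

+0.500 V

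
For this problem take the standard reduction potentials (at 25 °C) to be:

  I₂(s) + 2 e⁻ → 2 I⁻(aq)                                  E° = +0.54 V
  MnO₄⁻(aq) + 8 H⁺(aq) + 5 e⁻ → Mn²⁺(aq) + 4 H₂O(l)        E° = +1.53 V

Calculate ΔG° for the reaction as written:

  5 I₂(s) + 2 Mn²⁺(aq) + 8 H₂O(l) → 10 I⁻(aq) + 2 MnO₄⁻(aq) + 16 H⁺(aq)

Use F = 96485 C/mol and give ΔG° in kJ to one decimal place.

As written, I₂/I⁻ is reduced (cathode) and MnO₄⁻/Mn²⁺ is oxidised (anode), so E°cell = (+0.54) − (+1.53) = -0.99 V.
Balancing electrons gives n = 10.
ΔG° = −nFE° = −(10)(96485)(-0.99) = 955,202 J = +955.2 kJ.

+955.2 kJ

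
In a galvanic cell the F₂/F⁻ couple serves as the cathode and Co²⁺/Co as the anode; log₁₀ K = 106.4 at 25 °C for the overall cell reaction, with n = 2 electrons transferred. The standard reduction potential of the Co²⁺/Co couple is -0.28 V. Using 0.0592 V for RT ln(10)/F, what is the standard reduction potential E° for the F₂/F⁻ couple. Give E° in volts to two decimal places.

+2.87 V

E°cell = (0.0592/n)·log K = (0.0592/2)(106.4) = +3.149 V.
Since F₂/F⁻ is the cathode and Co²⁺/Co the anode, E°cell = E°(F₂/F⁻) − E°(Co²⁺/Co).
So E°(F₂/F⁻) = E°cell + E°(Co²⁺/Co) = +3.149 + (-0.28) = +2.87 V.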